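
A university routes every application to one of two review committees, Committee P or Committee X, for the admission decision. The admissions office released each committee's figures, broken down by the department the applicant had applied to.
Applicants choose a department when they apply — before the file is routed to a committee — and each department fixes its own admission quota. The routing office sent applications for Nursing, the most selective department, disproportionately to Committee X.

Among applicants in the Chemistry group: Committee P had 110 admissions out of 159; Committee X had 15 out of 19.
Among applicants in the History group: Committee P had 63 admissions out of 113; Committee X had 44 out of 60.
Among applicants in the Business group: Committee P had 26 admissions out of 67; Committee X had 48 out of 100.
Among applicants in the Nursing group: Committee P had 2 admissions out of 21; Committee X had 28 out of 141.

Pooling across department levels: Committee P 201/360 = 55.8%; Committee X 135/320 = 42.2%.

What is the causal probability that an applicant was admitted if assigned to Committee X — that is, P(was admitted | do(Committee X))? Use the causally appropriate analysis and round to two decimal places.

Within every department level Committee X has the higher rate, yet pooled Committee P does — Simpson's reversal.
Department satisfies the back-door criterion: it is not a descendant of the review committee, and it blocks the spurious path from review committee to outcome. Adjusting for it (i.e., using the within-department rates) gives the causal effect.
Standardising Committee X to the population department mix: 0.262·15/19 + 0.254·44/60 + 0.246·48/100 + 0.238·28/141 = 0.558.

0.56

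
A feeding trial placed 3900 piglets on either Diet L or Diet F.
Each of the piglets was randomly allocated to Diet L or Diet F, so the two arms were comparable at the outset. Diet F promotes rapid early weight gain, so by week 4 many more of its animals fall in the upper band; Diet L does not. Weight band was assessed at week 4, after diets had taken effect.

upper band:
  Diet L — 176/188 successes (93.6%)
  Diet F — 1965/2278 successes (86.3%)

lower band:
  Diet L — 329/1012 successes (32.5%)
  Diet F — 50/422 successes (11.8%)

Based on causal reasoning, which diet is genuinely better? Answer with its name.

Diet F

Diet L is higher inside every week-4 weight band stratum but Diet F is higher in aggregate. Whether to stratify depends on how week-4 weight band relates to the diet.
The distribution of week-4 weight band is itself part of what the diet does — it is an intermediate outcome. Holding it fixed would remove that part of the effect; the total effect is the pooled difference.
Pooled: Diet L 42.1% vs Diet F 74.6%; Diet F is higher overall.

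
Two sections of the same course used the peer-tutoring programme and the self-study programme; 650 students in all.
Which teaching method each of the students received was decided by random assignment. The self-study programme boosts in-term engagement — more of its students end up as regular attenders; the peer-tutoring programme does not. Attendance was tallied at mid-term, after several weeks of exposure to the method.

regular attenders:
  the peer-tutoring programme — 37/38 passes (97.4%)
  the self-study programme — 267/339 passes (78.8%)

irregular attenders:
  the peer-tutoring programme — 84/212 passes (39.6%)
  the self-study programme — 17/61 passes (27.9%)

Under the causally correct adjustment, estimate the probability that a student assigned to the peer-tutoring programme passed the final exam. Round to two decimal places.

0.48

Mid-term attendance here is a post-treatment variable shaped by the teaching method; conditioning on it would introduce bias rather than remove it. The overall comparison is the causal one.
So P(outcome | do(the peer-tutoring programme)) is just the pooled rate for the peer-tutoring programme: 121/250 = 0.484.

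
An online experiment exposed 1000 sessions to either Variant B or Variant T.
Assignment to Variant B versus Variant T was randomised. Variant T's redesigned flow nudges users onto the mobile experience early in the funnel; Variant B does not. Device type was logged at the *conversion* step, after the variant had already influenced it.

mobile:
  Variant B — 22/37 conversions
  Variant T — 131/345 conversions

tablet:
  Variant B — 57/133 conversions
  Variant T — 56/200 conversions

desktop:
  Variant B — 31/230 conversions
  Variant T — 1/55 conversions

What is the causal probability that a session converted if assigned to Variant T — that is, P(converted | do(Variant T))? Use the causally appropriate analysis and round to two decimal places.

0.31

Variant B is higher inside every device type stratum but Variant T is higher in aggregate. Whether to stratify depends on how device type relates to the variant.
Device type here is a post-treatment variable shaped by the variant; conditioning on it would introduce bias rather than remove it. The overall comparison is the causal one.
So P(outcome | do(Variant T)) is just the pooled rate for Variant T: 188/600 = 0.313.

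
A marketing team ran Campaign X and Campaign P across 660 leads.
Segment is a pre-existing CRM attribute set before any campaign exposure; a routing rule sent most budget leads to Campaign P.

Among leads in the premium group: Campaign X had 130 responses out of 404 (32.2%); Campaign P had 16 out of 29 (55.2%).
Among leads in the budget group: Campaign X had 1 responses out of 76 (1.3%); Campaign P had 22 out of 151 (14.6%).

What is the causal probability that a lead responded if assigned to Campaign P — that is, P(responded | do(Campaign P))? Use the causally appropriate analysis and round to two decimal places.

0.41

Customer segment differs across campaigns for reasons unrelated to any effect of the campaign itself, and it separately predicts the outcome — a classic confounder. We must compare within customer segment levels.
Standardising Campaign P to the population customer segment mix: 0.656·16/29 + 0.344·22/151 = 0.412.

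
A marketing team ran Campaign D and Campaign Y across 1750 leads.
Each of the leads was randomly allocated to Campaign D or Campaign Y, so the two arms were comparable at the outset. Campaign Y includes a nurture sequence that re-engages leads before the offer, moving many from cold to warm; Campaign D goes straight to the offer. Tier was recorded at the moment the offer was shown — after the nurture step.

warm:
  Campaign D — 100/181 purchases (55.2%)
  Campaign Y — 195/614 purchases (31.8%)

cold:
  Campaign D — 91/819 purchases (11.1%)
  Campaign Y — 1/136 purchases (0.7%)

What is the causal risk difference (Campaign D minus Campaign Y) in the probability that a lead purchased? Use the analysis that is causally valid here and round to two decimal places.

-0.07

Engagement tier is recorded after the campaign and is itself shifted by it — it sits on the causal path from campaign to outcome. Conditioning on a mediator would strip out part of the effect we want; the pooled comparison gives the total causal effect.
The causal difference is the pooled difference: 0.191 − 0.261 = -0.070.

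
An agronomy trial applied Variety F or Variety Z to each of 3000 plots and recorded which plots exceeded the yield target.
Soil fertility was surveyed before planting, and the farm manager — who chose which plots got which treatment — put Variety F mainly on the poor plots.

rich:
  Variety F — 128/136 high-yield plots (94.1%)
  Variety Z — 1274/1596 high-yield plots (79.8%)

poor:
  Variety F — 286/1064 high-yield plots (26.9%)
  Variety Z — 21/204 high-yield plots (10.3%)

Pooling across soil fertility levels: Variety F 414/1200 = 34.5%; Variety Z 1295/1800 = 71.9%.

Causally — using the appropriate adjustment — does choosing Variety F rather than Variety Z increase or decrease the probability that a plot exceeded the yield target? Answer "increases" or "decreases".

increases

Soil fertility is set before the variety has any effect — it is not caused by the variety — and it independently drives the outcome. That makes it a confounder, so the causal comparison is within soil fertility levels.
Within each level — rich: 94.1% vs 79.8%; poor: 26.9% vs 10.3% — Variety F is higher every time.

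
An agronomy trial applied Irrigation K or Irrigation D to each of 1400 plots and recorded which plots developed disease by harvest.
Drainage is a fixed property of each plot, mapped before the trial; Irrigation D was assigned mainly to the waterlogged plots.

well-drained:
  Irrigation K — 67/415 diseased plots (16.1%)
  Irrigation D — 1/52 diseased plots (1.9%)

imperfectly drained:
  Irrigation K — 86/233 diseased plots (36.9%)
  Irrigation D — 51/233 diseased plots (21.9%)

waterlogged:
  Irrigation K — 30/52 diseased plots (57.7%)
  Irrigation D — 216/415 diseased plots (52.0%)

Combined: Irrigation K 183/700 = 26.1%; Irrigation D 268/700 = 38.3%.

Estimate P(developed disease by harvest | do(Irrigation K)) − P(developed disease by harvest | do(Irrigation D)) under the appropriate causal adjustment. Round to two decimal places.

+0.12

Irrigation D is lower inside every field drainage stratum but Irrigation K is lower in aggregate. Whether to stratify depends on how field drainage relates to the irrigation.
Here field drainage is a common cause — it drives both which irrigation a case falls under and the outcome. The crude comparison mixes populations; the stratum-specific rates are the causally relevant ones.
Adjusting over the population distribution of field drainage: 0.334·(0.161−0.019) + 0.333·(0.369−0.219) + 0.334·(0.577−0.520) = +0.116.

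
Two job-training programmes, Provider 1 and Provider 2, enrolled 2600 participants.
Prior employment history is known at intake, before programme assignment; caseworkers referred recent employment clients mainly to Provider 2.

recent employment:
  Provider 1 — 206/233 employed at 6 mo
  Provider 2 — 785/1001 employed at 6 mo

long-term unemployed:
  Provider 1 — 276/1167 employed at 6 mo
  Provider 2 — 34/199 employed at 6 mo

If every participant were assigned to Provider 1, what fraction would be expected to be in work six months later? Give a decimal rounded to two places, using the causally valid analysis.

0.54

The imbalance in prior employment history arose from how participants were allocated, not from anything the programme did; and prior employment history independently affects the outcome. The pooled gap is confounded — condition on prior employment history.
Standardising Provider 1 to the population prior employment history mix: 0.475·206/233 + 0.525·276/1167 = 0.544.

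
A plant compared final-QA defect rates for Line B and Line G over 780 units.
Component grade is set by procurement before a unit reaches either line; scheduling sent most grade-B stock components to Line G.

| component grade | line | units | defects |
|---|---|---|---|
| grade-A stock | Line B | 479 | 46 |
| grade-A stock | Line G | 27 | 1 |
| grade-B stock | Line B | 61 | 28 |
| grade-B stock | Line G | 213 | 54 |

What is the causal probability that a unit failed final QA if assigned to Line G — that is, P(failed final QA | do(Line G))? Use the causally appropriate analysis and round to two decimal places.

The imbalance in component grade arose from how units were allocated, not from anything the line did; and component grade independently affects the outcome. The pooled gap is confounded — condition on component grade.
Standardising Line G to the population component grade mix: 0.649·1/27 + 0.351·54/213 = 0.113.

0.11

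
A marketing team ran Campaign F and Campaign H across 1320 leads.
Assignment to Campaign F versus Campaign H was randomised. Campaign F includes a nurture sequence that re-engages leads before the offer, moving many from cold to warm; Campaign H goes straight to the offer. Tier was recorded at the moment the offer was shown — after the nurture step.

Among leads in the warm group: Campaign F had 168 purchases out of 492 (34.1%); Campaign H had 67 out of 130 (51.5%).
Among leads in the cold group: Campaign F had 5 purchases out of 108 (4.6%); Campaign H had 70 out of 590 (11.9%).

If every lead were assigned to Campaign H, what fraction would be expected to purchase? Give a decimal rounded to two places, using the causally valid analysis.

0.19

Campaign H is higher inside every engagement tier stratum but Campaign F is higher in aggregate. Whether to stratify depends on how engagement tier relates to the campaign.
Engagement tier is recorded after the campaign and is itself shifted by it — it sits on the causal path from campaign to outcome. Conditioning on a mediator would strip out part of the effect we want; the pooled comparison gives the total causal effect.
So P(outcome | do(Campaign H)) is just the pooled rate for Campaign H: 137/720 = 0.190.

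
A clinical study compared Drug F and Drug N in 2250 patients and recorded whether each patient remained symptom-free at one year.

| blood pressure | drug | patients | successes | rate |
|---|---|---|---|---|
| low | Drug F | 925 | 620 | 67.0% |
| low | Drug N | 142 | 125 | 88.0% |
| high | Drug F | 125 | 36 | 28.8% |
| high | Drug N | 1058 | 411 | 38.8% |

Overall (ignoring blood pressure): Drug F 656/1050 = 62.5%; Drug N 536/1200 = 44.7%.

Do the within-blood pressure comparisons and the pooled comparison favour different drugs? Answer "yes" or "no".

Within each blood pressure level (low 67.0% vs 88.0%; high 28.8% vs 38.8%), Drug N has the higher rate every time. Pooled: 62.5% vs 44.7% — Drug F has the higher rate overall. The two comparisons disagree.

yes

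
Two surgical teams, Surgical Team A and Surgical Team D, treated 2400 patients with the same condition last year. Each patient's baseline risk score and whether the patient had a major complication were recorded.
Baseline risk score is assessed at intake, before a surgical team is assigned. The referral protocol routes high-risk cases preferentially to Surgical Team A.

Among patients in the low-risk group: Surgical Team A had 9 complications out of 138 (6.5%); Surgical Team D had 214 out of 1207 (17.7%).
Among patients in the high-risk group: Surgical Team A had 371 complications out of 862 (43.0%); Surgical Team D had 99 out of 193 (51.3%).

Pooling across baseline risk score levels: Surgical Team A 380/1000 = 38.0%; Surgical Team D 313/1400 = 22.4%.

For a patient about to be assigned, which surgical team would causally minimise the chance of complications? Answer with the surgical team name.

Surgical Team A

The stratified and pooled comparisons disagree (Surgical Team A wins within each baseline risk score; Surgical Team D wins overall), so the answer turns on the causal role of baseline risk score.
Baseline risk score differs across surgical teams for reasons unrelated to any effect of the surgical team itself, and it separately predicts the outcome — a classic confounder. We must compare within baseline risk score levels.
Within each level — low-risk: 6.5% vs 17.7%; high-risk: 43.0% vs 51.3% — Surgical Team A is lower every time.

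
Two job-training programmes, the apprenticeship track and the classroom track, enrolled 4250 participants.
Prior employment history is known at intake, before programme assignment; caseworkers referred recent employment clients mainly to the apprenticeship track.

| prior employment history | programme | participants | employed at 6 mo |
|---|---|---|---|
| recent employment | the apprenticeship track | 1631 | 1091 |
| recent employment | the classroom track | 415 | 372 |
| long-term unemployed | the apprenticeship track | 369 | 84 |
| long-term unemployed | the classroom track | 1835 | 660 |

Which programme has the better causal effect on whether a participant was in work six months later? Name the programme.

The imbalance in prior employment history arose from how participants were allocated, not from anything the programme did; and prior employment history independently affects the outcome. The pooled gap is confounded — condition on prior employment history.
Within each level — recent employment: 66.9% vs 89.6%; long-term unemployed: 22.8% vs 36.0% — the classroom track is higher every time.

the classroom track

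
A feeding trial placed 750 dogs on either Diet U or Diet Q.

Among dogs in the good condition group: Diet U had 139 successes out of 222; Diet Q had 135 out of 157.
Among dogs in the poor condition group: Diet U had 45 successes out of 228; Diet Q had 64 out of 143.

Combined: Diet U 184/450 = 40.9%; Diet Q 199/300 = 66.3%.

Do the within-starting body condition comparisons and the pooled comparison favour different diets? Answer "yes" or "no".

no

Within each starting body condition level (good condition 62.6% vs 86.0%; poor condition 19.7% vs 44.8%), Diet Q has the higher rate every time. Pooled: 40.9% vs 66.3% — Diet Q has the higher rate overall. They agree.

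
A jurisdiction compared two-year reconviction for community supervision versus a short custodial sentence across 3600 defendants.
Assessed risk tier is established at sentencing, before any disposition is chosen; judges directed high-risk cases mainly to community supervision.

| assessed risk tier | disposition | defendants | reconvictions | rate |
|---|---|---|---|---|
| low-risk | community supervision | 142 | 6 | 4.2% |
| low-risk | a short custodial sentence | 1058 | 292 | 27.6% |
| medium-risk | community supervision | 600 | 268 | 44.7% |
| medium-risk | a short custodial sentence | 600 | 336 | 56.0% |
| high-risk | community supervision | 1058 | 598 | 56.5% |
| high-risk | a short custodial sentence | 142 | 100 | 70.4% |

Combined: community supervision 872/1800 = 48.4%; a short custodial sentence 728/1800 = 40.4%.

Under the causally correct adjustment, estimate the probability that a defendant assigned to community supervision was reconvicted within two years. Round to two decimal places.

0.35

Nothing the disposition does changes assessed risk tier; the imbalance is an allocation artefact. With assessed risk tier also predicting the outcome, the pooled figure is confounded, and the within-stratum comparison is the causal one.
Standardising community supervision to the population assessed risk tier mix: 0.333·6/142 + 0.333·268/600 + 0.333·598/1058 = 0.351.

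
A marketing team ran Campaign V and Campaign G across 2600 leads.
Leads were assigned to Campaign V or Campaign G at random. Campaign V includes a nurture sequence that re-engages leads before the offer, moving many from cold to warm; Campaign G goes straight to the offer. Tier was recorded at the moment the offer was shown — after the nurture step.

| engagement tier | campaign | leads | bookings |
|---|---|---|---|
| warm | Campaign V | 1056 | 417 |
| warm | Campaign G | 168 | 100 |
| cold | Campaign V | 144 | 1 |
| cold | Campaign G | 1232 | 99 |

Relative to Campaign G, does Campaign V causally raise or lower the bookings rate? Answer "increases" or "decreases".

The distribution of engagement tier is itself part of what the campaign does — it is an intermediate outcome. Holding it fixed would remove that part of the effect; the total effect is the pooled difference.
Pooled: Campaign V 34.8% vs Campaign G 14.2%; Campaign V is higher overall.

increases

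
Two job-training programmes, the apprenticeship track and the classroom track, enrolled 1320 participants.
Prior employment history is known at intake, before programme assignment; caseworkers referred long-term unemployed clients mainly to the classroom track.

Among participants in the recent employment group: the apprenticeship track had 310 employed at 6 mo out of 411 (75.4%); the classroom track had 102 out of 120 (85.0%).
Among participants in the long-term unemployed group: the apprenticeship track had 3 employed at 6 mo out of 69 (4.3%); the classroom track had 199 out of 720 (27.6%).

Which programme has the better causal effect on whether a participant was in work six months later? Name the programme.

The stratified and pooled comparisons disagree (the classroom track wins within each prior employment history; the apprenticeship track wins overall), so the answer turns on the causal role of prior employment history.
Here prior employment history is a common cause — it drives both which programme a case falls under and the outcome. The crude comparison mixes populations; the stratum-specific rates are the causally relevant ones.
Within each level — recent employment: 75.4% vs 85.0%; long-term unemployed: 4.3% vs 27.6% — the classroom track is higher every time.

the classroom track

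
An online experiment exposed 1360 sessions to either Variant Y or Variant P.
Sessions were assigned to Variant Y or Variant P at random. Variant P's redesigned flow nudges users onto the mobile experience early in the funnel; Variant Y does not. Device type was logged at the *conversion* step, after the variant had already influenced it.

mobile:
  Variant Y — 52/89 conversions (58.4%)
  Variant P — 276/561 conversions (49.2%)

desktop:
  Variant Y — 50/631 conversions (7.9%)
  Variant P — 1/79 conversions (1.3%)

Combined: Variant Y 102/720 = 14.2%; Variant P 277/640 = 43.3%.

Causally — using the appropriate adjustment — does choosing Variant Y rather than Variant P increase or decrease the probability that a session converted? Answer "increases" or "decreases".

decreases

Because the variant influences device type, device type is a post-treatment mediator, not a confounder. Stratifying on it would bias the estimate; the causal effect is the crude pooled difference.
Pooled: Variant Y 14.2% vs Variant P 43.3%; Variant P is higher overall.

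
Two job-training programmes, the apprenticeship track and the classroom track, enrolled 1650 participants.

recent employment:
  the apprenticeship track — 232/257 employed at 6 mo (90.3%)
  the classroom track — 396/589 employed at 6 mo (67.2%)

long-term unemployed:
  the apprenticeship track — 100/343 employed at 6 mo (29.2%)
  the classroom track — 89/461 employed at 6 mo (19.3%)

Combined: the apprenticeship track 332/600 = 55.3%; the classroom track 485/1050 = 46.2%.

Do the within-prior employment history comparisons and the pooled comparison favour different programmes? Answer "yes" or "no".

Within each prior employment history level (recent employment 90.3% vs 67.2%; long-term unemployed 29.2% vs 19.3%), the apprenticeship track has the higher rate every time. Pooled: 55.3% vs 46.2% — the apprenticeship track has the higher rate overall. They agree.

no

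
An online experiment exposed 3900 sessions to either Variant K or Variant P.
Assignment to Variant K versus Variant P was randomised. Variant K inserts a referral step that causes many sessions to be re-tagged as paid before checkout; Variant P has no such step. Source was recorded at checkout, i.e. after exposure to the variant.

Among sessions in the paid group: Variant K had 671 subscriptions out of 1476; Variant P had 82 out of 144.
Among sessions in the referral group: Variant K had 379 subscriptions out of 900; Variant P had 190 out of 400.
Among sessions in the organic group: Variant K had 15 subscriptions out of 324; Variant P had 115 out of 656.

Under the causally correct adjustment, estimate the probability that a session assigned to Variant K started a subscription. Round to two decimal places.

The traffic source-specific comparison favours Variant P throughout, but the pooled figures favour Variant K. The question is whether to condition on traffic source.
The distribution of traffic source is itself part of what the variant does — it is an intermediate outcome. Holding it fixed would remove that part of the effect; the total effect is the pooled difference.
So P(outcome | do(Variant K)) is just the pooled rate for Variant K: 1065/2700 = 0.394.

0.39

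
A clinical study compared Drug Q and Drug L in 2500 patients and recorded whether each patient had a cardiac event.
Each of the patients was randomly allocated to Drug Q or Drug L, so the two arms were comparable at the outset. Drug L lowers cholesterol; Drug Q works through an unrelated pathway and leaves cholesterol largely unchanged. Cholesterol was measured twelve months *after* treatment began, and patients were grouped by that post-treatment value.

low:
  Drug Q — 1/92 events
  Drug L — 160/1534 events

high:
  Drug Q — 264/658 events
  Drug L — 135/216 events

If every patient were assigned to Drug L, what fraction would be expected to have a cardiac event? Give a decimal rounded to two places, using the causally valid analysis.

The distribution of cholesterol is itself part of what the drug does — it is an intermediate outcome. Holding it fixed would remove that part of the effect; the total effect is the pooled difference.
So P(outcome | do(Drug L)) is just the pooled rate for Drug L: 295/1750 = 0.169.

0.17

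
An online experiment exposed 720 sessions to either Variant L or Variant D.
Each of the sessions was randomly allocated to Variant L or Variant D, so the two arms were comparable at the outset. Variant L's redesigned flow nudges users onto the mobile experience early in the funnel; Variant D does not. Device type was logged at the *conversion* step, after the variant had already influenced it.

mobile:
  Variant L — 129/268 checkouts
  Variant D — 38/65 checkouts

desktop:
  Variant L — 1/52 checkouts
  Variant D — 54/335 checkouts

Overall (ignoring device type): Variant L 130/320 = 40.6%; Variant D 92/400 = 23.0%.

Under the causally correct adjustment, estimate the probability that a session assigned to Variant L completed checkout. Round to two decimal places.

0.41

Device type here is a post-treatment variable shaped by the variant; conditioning on it would introduce bias rather than remove it. The overall comparison is the causal one.
So P(outcome | do(Variant L)) is just the pooled rate for Variant L: 130/320 = 0.406.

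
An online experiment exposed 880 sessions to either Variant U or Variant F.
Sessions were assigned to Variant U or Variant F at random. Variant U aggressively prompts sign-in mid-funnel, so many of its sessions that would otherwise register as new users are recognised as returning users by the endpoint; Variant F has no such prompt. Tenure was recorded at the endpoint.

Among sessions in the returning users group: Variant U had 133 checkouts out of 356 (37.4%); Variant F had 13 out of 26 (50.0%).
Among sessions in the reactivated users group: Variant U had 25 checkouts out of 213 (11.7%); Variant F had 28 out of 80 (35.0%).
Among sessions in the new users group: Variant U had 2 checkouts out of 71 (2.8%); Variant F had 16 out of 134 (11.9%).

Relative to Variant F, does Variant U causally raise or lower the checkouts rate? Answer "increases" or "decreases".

Stratifying would compare variants among sessions the variants themselves sorted into user tenure groups — a form of selection on an intermediate. The unconditioned pooled rates give the total causal effect.
Pooled: Variant U 25.0% vs Variant F 23.8%; Variant U is higher overall.

increases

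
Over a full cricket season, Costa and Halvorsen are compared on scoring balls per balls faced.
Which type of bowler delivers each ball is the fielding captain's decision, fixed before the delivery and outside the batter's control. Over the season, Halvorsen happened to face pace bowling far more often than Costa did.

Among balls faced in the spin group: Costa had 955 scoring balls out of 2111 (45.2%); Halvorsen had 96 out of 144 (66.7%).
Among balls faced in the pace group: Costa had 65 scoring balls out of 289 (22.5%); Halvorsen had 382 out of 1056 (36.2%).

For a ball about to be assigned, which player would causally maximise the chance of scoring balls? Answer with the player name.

Within every bowling type level Halvorsen has the higher rate, yet pooled Costa does — Simpson's reversal.
The imbalance in bowling type arose from how balls faced were allocated, not from anything the player did; and bowling type independently affects the outcome. The pooled gap is confounded — condition on bowling type.
Within each level — spin: 45.2% vs 66.7%; pace: 22.5% vs 36.2% — Halvorsen is higher every time.

Halvorsen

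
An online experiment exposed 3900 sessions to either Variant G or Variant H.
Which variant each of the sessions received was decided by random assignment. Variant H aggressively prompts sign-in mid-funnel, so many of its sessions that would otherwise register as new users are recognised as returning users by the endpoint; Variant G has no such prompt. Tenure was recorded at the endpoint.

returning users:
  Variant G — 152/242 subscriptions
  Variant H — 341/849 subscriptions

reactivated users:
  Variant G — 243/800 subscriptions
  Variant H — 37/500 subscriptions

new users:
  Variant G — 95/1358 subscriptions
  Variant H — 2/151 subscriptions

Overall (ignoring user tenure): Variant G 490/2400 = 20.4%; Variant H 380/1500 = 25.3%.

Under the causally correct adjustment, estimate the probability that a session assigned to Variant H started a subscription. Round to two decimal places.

0.25

The stratified and pooled comparisons disagree (Variant G wins within each user tenure; Variant H wins overall), so the answer turns on the causal role of user tenure.
User tenure is recorded after the variant and is itself shifted by it — it sits on the causal path from variant to outcome. Conditioning on a mediator would strip out part of the effect we want; the pooled comparison gives the total causal effect.
So P(outcome | do(Variant H)) is just the pooled rate for Variant H: 380/1500 = 0.253.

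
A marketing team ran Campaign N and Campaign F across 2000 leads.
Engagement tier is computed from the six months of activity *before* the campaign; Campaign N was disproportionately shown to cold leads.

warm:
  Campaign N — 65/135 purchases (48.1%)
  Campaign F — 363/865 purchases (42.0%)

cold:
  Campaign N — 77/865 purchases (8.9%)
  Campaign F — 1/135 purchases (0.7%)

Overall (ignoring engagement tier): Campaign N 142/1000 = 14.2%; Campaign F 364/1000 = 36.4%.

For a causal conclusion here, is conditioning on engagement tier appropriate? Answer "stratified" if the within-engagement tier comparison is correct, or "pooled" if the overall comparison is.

stratified

Campaign N is higher inside every engagement tier stratum but Campaign F is higher in aggregate. Whether to stratify depends on how engagement tier relates to the campaign.
Engagement tier is set before the campaign has any effect — it is not caused by the campaign — and it independently drives the outcome. That makes it a confounder, so the causal comparison is within engagement tier levels.
Within each level — warm: 48.1% vs 42.0%; cold: 8.9% vs 0.7% — Campaign N is higher every time.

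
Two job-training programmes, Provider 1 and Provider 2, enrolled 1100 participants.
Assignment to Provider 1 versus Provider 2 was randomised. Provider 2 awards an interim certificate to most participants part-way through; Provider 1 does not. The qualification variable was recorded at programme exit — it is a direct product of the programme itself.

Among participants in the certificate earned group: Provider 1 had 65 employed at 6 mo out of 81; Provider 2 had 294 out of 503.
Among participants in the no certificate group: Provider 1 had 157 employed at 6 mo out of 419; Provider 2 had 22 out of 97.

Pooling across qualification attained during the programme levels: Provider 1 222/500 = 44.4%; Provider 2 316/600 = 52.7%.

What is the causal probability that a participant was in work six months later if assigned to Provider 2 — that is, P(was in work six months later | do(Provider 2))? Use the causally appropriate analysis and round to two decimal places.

0.53

Qualification attained during the programme here is a post-treatment variable shaped by the programme; conditioning on it would introduce bias rather than remove it. The overall comparison is the causal one.
So P(outcome | do(Provider 2)) is just the pooled rate for Provider 2: 316/600 = 0.527.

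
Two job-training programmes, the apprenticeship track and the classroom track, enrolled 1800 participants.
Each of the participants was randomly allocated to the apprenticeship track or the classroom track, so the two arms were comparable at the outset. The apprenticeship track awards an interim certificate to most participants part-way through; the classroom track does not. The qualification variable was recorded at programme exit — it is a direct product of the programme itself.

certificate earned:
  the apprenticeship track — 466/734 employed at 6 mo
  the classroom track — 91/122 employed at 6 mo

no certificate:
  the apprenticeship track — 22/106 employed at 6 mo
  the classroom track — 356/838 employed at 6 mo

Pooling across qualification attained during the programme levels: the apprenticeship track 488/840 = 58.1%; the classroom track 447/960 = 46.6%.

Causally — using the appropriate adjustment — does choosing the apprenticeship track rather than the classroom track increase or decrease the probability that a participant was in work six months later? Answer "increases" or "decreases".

Qualification attained during the programme lies on the pathway programme → qualification attained during the programme → outcome, so adjusting for it blocks the indirect effect. For the total causal effect of programme, use the unadjusted pooled rates.
Pooled: the apprenticeship track 58.1% vs the classroom track 46.6%; the apprenticeship track is higher overall.

increases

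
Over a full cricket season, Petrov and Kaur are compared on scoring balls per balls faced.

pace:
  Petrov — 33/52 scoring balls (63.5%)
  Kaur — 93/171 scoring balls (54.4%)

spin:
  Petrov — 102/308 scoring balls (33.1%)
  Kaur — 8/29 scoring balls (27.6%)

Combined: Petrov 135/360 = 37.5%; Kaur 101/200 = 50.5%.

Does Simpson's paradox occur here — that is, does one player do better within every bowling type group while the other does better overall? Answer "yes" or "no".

Within each bowling type level (pace 63.5% vs 54.4%; spin 33.1% vs 27.6%), Petrov has the higher rate every time. Pooled: 37.5% vs 50.5% — Kaur has the higher rate overall. The two comparisons disagree.

yes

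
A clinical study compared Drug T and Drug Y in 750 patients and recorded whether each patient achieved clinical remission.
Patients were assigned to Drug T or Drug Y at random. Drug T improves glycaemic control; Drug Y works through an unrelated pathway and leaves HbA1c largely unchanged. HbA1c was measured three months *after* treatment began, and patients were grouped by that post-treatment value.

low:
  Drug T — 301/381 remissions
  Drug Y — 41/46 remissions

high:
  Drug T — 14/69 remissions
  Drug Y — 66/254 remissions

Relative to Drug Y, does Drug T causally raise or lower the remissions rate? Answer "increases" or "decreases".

increases

Stratifying would compare drugs among patients the drugs themselves sorted into HbA1c groups — a form of selection on an intermediate. The unconditioned pooled rates give the total causal effect.
Pooled: Drug T 70.0% vs Drug Y 35.7%; Drug T is higher overall.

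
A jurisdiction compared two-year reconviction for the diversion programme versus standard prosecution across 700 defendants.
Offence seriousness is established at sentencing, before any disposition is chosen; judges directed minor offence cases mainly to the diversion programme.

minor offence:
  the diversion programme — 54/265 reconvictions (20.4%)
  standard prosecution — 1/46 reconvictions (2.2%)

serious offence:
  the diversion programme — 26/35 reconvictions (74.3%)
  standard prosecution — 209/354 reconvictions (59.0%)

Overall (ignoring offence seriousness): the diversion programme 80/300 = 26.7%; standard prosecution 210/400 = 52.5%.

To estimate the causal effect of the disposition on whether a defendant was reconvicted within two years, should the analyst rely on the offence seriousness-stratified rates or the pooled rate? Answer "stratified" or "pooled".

stratified

standard prosecution is lower inside every offence seriousness stratum but the diversion programme is lower in aggregate. Whether to stratify depends on how offence seriousness relates to the disposition.
Since offence seriousness is a pre-existing factor (not a product of the disposition) and it affects the outcome on its own, it is a confounder. The stratified rates, not the pooled rate, identify the causal effect.
Within each level — minor offence: 20.4% vs 2.2%; serious offence: 74.3% vs 59.0% — standard prosecution is lower every time.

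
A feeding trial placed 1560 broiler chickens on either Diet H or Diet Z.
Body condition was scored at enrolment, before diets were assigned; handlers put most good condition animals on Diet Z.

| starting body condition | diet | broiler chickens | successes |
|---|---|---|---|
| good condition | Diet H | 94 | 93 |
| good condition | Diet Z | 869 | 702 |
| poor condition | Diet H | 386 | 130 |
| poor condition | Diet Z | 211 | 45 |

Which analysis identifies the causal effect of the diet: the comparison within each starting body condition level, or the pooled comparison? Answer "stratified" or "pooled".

stratified

The starting body condition-specific comparison favours Diet H throughout, but the pooled figures favour Diet Z. The question is whether to condition on starting body condition.
Starting body condition differs across diets for reasons unrelated to any effect of the diet itself, and it separately predicts the outcome — a classic confounder. We must compare within starting body condition levels.
Within each level — good condition: 98.9% vs 80.8%; poor condition: 33.7% vs 21.3% — Diet H is higher every time.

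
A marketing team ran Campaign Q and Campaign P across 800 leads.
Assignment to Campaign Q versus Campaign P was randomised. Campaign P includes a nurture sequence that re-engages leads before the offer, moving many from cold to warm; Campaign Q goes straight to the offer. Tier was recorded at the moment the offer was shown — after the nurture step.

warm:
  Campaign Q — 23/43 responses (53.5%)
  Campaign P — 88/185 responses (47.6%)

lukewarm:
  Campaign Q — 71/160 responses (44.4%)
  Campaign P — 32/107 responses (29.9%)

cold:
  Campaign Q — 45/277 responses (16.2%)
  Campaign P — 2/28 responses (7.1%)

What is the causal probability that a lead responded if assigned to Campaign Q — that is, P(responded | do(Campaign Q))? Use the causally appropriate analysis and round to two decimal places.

The engagement tier-specific comparison favours Campaign Q throughout, but the pooled figures favour Campaign P. The question is whether to condition on engagement tier.
Because the campaign influences engagement tier, engagement tier is a post-treatment mediator, not a confounder. Stratifying on it would bias the estimate; the causal effect is the crude pooled difference.
So P(outcome | do(Campaign Q)) is just the pooled rate for Campaign Q: 139/480 = 0.290.

0.29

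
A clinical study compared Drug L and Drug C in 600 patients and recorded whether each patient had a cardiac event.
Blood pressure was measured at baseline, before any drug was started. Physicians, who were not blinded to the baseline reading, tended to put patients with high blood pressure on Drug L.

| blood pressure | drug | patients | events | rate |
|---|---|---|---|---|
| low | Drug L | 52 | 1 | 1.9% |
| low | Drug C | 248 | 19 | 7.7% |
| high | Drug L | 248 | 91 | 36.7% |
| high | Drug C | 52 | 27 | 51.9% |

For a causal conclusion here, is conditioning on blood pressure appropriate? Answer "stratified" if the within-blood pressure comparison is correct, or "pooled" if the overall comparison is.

The stratified and pooled comparisons disagree (Drug L wins within each blood pressure; Drug C wins overall), so the answer turns on the causal role of blood pressure.
Here blood pressure is a common cause — it drives both which drug a case falls under and the outcome. The crude comparison mixes populations; the stratum-specific rates are the causally relevant ones.
Within each level — low: 1.9% vs 7.7%; high: 36.7% vs 51.9% — Drug L is lower every time.

stratified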